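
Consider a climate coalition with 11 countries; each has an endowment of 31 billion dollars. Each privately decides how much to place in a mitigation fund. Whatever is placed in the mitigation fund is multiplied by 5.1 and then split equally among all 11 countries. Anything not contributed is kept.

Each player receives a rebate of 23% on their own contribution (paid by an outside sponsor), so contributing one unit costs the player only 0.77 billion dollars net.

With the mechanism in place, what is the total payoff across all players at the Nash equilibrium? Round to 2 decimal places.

Even with the mechanism, each unit contributed returns only (5.1/11) / 0.77 = 0.6021 per unit of net cost, so contributing nothing is still dominant.
Everyone keeps their endowment and the group total is 11 × 31 = 341.

341.00 billion dollars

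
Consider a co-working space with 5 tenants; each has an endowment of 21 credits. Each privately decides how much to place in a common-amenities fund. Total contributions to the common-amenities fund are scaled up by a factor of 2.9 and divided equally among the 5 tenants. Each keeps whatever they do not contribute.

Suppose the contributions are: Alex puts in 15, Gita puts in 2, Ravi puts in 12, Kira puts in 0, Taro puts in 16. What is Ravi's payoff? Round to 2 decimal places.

Total contributed: 15 + 2 + 12 + 0 + 16 = 45.
Each receives 2.9 × 45 / 5 = 26.10 from the common-amenities fund.
Ravi keeps 21 − 12 = 9, so Ravi's payoff is 9 + 26.10 = 35.10.

35.10 credits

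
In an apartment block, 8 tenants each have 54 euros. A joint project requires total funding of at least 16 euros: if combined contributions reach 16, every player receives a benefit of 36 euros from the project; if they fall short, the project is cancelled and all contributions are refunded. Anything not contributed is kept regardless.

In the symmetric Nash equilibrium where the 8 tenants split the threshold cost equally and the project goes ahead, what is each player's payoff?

Equal share of the threshold: 16/8 = 2.
At this profile no one gains by cutting their contribution: any cut drops the total below 16, the project is cancelled, contributions are refunded, and the deviator ends with 54, which is less than 54 − 2 + 36 = 88. Contributing more than 2 just wastes the excess. So contributing exactly 2 is a best response.
Each player's payoff: 54 − 2 + 36 = 88.

88 euros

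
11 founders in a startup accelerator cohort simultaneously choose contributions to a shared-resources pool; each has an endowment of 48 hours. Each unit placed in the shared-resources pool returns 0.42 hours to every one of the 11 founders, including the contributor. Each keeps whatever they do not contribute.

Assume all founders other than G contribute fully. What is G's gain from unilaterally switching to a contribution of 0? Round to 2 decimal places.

27.84 hours

Switching from a contribution of 48 to 0 lets G keep an extra 48 hours, but lowers the shared-resources pool by 48, which costs G their own share of that drop: 0.42 × 48 = 20.16.
Net gain = 48 − 20.16 = 27.84. The private return per contributed unit (0.42) is below 1, so free-riding is indeed the best response regardless of what the others do.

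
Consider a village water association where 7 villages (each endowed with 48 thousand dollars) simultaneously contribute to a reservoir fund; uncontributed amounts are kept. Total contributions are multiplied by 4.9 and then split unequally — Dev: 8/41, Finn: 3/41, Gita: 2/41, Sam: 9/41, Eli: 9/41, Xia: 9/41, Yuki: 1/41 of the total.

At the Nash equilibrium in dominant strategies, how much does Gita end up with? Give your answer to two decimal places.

82.42 thousand dollars

Each unit j contributes comes back to j as 4.9 × (j's share), so j prefers to contribute only if that share exceeds 1/4.9 = 0.2041; otherwise keeping the unit dominates.
The shares above 0.2041 belong to Sam, Eli and Xia, contributing 48 each; the remaining 4 contribute 0. Total contributed: 144.
Gita keeps 48 and receives 4.9 × 144 × 2/41 = 34.42 from the reservoir fund, for a payoff of 82.42.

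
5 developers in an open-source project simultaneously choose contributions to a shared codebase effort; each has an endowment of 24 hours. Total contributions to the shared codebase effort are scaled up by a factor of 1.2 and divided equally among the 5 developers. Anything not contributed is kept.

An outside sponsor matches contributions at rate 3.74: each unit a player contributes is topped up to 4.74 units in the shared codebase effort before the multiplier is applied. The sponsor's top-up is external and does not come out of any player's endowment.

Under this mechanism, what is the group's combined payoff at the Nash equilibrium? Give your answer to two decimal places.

Under the mechanism each unit contributed yields 1.2 × 4.74 / 5 = 1.1376 back to its contributor per unit of net cost, which exceeds 1, making full contribution the dominant choice for everyone.
So the Nash equilibrium is full contribution by all 5; the group earns 1.2 × 4.74 × 120 = 682.56.

682.56 hours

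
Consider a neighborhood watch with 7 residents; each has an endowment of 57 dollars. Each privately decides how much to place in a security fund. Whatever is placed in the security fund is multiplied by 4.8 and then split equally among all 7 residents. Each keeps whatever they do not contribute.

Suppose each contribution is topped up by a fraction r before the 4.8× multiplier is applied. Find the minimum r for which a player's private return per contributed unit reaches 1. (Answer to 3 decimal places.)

With matching at rate r, one contributed unit becomes (1 + r) in the security fund and returns 4.8 × (1 + r) / 7 to the contributor.
Setting this equal to 1: 1 + r = 7/4.8 = 1.4583.
So the minimum matching rate is r = 1.4583 − 1 = 0.458.

0.458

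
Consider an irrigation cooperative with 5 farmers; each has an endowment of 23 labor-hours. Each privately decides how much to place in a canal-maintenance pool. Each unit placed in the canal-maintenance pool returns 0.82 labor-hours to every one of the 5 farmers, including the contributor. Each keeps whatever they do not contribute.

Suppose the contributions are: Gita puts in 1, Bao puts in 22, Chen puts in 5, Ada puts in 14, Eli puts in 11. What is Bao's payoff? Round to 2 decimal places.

44.46 labor-hours

Total contributed: 1 + 22 + 5 + 14 + 11 = 53.
Each receives 0.82 × 53 = 43.46 from the canal-maintenance pool.
Bao keeps 23 − 22 = 1, so Bao's payoff is 1 + 43.46 = 44.46.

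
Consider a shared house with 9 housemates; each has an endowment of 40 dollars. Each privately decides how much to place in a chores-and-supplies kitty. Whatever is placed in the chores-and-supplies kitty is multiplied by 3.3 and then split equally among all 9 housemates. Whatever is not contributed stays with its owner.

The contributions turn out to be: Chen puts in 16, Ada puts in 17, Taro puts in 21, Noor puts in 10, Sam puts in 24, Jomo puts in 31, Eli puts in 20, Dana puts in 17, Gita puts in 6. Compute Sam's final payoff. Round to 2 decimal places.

Total contributed: 16 + 17 + 21 + 10 + 24 + 31 + 20 + 17 + 6 = 162.
Each receives 3.3 × 162 / 9 = 59.40 from the chores-and-supplies kitty.
Sam keeps 40 − 24 = 16, so Sam's payoff is 16 + 59.40 = 75.40.

75.40 dollars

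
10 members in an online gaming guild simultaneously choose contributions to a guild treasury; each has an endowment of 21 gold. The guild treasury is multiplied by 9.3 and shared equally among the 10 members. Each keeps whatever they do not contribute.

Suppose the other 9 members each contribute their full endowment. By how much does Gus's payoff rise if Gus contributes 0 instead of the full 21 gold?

Switching from a contribution of 21 to 0 lets Gus keep an extra 21 gold, but lowers the guild treasury by 21, which costs Gus their own share of that drop: 9.3/10 × 21 = 19.53.
Net gain = 21 − 19.53 = 1.47. The private return per contributed unit (0.9300) is below 1, so free-riding is indeed the best response regardless of what the others do.

1.47 gold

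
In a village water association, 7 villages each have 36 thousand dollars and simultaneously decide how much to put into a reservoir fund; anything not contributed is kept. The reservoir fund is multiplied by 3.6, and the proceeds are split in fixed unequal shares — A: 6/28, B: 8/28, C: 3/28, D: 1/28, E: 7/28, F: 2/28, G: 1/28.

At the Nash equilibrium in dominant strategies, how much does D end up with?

40.63 thousand dollars

For player j, contributing a unit is worthwhile iff 3.6 × (j's share) ≥ 1, i.e. iff j's share is at least 0.2778.
B alone (share 8/28) is above the threshold, contributing 36; the remaining 6 contribute 0. Total contributed: 36.
D keeps 36 and receives 3.6 × 36 × 1/28 = 4.63 from the reservoir fund, for a payoff of 40.63.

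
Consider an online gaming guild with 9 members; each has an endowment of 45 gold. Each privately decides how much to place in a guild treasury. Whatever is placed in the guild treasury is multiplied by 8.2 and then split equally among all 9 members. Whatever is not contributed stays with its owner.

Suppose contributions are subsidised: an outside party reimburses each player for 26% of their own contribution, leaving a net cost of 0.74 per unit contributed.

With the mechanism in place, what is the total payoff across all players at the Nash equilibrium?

The effective private return per unit is now (8.2/9) / 0.74 = 1.2312 > 1, so every player's dominant strategy flips to full contribution.
So the Nash equilibrium is full contribution by all 9; the group earns 9 × (45 × 0.26 + 8.2 × 45) = 3426.30.

3426.30 gold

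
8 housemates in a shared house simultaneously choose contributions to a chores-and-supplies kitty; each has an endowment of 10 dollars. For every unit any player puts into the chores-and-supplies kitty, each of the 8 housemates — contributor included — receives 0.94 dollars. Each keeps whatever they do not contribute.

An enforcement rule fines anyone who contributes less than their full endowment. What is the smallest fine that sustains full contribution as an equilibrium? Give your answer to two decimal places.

0.60 dollars

Given the others contribute fully, the best deviation is to contribute 0 (any partial contribution still incurs the fine and gives up units whose private return 0.94 is below 1).
Deviating from 10 to 0 saves 10 dollars but forfeits the deviator's share of the drop in the chores-and-supplies kitty: 0.94 × 10 = 9.40.
So the deviation gain is 10 − 9.40 = 0.60, and the fine must be at least 0.60 dollars to wipe it out.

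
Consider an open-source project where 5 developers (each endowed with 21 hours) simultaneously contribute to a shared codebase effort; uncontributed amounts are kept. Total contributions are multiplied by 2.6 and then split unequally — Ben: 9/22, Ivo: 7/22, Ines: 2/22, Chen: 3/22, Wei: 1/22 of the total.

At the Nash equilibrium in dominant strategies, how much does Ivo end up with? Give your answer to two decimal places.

38.37 hours

For player j, contributing a unit is worthwhile iff 2.6 × (j's share) ≥ 1, i.e. iff j's share is at least 0.3846.
The only share above 0.3846 is Ben's 9/22, contributing 21; the remaining 4 contribute 0. Total contributed: 21.
Ivo keeps 21 and receives 2.6 × 21 × 7/22 = 17.37 from the shared codebase effort, for a payoff of 38.37.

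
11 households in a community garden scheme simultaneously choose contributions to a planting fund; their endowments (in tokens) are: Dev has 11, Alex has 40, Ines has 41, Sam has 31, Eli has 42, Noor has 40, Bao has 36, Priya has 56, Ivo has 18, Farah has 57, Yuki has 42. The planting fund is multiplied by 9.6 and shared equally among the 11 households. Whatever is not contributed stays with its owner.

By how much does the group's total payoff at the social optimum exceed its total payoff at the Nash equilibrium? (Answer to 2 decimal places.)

3560.40 tokens

The private return per contributed unit is 9.6/11 = 0.8727 < 1 for every player regardless of endowment, so the Nash equilibrium is zero contribution and the group total is Σ E_j = 11 + 40 + 41 + 31 + 42 + 40 + 36 + 56 + 18 + 57 + 42 = 414.
Each contributed unit returns 9.600 to the group, so the social optimum is full contribution by everyone: group total = 9.600 × 414 = 3974.40.
Efficiency loss = (9.600 − 1) × 414 = 3560.40.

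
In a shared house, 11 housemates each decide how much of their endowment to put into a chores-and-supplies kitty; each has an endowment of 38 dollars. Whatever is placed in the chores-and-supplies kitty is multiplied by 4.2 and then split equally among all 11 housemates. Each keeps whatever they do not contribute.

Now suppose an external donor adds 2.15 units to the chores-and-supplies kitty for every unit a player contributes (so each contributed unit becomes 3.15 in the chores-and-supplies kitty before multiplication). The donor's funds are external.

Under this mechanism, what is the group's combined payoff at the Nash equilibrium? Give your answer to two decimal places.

Under the mechanism each unit contributed yields 4.2 × 3.15 / 11 = 1.2027 back to its contributor per unit of net cost, which exceeds 1, making full contribution the dominant choice for everyone.
So the Nash equilibrium is full contribution by all 11; the group earns 4.2 × 3.15 × 418 = 5530.14.

5530.14 dollars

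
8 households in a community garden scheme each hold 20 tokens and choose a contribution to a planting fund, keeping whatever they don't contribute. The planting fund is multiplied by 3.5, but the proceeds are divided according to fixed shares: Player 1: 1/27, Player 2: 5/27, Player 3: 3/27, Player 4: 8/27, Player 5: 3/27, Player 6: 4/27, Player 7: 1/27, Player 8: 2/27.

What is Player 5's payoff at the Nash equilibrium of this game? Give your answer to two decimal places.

27.78 tokens

For player j, contributing a unit is worthwhile iff 3.5 × (j's share) ≥ 1, i.e. iff j's share is at least 0.2857.
The only share above 0.2857 is Player 4's 8/27, contributing 20; the remaining 7 contribute 0. Total contributed: 20.
Player 5 keeps 20 and receives 3.5 × 20 × 3/27 = 7.78 from the planting fund, for a payoff of 27.78.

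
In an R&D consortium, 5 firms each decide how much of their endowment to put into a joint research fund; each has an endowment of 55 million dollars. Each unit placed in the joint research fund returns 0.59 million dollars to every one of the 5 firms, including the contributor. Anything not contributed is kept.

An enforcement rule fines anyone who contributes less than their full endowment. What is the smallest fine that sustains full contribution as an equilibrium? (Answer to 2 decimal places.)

22.55 million dollars

Given the others contribute fully, the best deviation is to contribute 0 (any partial contribution still incurs the fine and gives up units whose private return 0.59 is below 1).
Deviating from 55 to 0 saves 55 million dollars but forfeits the deviator's share of the drop in the joint research fund: 0.59 × 55 = 32.45.
So the deviation gain is 55 − 32.45 = 22.55, and the fine must be at least 22.55 million dollars to wipe it out.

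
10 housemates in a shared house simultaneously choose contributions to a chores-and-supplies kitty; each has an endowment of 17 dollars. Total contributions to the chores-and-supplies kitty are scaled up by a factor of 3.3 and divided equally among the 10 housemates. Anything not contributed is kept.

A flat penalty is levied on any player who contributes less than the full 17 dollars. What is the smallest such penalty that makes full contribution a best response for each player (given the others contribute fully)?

Given the others contribute fully, the best deviation is to contribute 0 (any partial contribution still incurs the fine and gives up units whose private return 0.3300 is below 1).
Deviating from 17 to 0 saves 17 dollars but forfeits the deviator's share of the drop in the chores-and-supplies kitty: 3.3/10 × 17 = 5.61.
So the deviation gain is 17 − 5.61 = 11.39, and the fine must be at least 11.39 dollars to wipe it out.

11.39 dollars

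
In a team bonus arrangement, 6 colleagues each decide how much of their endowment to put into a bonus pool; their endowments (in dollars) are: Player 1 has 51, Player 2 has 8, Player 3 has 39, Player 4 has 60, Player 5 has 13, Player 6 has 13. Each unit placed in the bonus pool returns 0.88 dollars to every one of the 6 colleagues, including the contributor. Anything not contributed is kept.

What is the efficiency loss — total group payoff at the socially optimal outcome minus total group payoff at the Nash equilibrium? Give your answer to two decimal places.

787.52 dollars

The private return per contributed unit is 0.88 < 1 for everyone, so the Nash equilibrium is zero contribution and the group total is Σ E_j = 51 + 8 + 39 + 60 + 13 + 13 = 184.
Each contributed unit returns 5.280 to the group, so the social optimum is full contribution by everyone: group total = 5.280 × 184 = 971.52.
Efficiency loss = (5.280 − 1) × 184 = 787.52.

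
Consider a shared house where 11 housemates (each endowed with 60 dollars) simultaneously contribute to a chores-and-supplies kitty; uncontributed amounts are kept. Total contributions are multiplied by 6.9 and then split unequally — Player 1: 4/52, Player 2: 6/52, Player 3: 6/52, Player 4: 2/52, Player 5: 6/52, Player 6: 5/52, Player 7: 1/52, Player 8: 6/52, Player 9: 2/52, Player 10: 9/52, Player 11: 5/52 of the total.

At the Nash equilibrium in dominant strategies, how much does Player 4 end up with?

75.92 dollars

Each unit j contributes comes back to j as 6.9 × (j's share), so j prefers to contribute only if that share exceeds 1/6.9 = 0.1449; otherwise keeping the unit dominates.
Only Player 10 (9/52) clears that bar, contributing 60; the remaining 10 contribute 0. Total contributed: 60.
Player 4 keeps 60 and receives 6.9 × 60 × 2/52 = 15.92 from the chores-and-supplies kitty, for a payoff of 75.92.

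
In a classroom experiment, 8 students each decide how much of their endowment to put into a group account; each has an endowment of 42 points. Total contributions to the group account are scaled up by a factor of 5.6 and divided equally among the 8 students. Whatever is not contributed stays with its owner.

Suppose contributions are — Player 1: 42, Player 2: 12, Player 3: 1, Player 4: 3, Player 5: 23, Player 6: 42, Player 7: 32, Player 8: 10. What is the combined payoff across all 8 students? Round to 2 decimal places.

1095.00 points

Total contributed: 42 + 12 + 1 + 3 + 23 + 42 + 32 + 10 = 165; total kept: 8 × 42 − 165 = 171.
The group account pays out 5.6 × 165 = 924.00 in aggregate.
Group total = 171 + 924.00 = 1095.00.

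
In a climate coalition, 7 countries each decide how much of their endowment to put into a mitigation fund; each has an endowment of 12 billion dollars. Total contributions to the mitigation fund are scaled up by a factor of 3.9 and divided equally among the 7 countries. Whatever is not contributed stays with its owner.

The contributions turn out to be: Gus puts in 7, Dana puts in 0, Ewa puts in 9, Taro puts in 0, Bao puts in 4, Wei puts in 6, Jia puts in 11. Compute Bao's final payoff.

28.61 billion dollars

Total contributed: 7 + 0 + 9 + 0 + 4 + 6 + 11 = 37.
Each receives 3.9 × 37 / 7 = 20.61 from the mitigation fund.
Bao keeps 12 − 4 = 8, so Bao's payoff is 8 + 20.61 = 28.61.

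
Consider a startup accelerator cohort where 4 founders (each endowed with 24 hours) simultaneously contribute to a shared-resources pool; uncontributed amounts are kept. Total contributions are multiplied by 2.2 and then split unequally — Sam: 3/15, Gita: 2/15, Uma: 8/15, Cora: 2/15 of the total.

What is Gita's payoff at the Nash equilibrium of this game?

31.04 hours

Each unit j contributes comes back to j as 2.2 × (j's share), so j prefers to contribute only if that share exceeds 1/2.2 = 0.4545; otherwise keeping the unit dominates.
The only share above 0.4545 is Uma's 8/15, contributing 24; the remaining 3 contribute 0. Total contributed: 24.
Gita keeps 24 and receives 2.2 × 24 × 2/15 = 7.04 from the shared-resources pool, for a payoff of 31.04.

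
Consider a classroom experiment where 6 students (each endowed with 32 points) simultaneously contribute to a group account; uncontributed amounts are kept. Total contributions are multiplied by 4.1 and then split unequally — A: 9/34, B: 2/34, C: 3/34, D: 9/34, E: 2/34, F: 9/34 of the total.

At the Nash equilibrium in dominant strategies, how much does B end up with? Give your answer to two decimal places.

A player with share s gets back 4.1·s per unit contributed, so full contribution is dominant for anyone with s > 1/4.1 = 0.2439 and zero contribution is dominant for anyone below.
The shares above 0.2439 belong to A, D and F, contributing 32 each; the remaining 3 contribute 0. Total contributed: 96.
B keeps 32 and receives 4.1 × 96 × 2/34 = 23.15 from the group account, for a payoff of 55.15.

55.15 points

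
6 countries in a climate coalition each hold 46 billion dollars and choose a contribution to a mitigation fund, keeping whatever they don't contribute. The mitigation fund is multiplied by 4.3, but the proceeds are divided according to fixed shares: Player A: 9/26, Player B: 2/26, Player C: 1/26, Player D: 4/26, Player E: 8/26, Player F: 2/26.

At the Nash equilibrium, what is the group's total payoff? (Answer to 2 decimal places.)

579.60 billion dollars

Each unit j contributes comes back to j as 4.3 × (j's share), so j prefers to contribute only if that share exceeds 1/4.3 = 0.2326; otherwise keeping the unit dominates.
Player A and Player E are above the threshold, contributing 46 each; the remaining 4 contribute 0. Total contributed: 92.
The mitigation fund pays out 4.3 × 92 = 395.60 in total (split across the unequal shares, but the aggregate is all that matters for the group sum).
The 4 free-riders keep 46 each, adding 184. Group total = 184 + 395.60 = 579.60.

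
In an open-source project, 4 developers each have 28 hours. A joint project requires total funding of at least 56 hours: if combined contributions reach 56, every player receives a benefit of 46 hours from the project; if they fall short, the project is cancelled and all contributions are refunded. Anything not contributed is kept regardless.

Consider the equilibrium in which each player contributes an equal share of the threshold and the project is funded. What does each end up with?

Equal share of the threshold: 56/4 = 14.
At this profile no one gains by cutting their contribution: any cut drops the total below 56, the project is cancelled, contributions are refunded, and the deviator ends with 28, which is less than 28 − 14 + 46 = 60. Contributing more than 14 just wastes the excess. So contributing exactly 14 is a best response.
Each player's payoff: 28 − 14 + 46 = 60.

60 hours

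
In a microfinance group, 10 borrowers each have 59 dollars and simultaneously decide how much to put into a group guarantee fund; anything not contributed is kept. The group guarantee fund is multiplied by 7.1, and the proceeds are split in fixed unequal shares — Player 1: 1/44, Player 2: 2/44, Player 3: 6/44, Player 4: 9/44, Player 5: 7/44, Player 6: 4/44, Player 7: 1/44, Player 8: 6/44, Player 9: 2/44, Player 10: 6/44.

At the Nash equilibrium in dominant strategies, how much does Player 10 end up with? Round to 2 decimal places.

A player with share s gets back 7.1·s per unit contributed, so full contribution is dominant for anyone with s > 1/7.1 = 0.1408 and zero contribution is dominant for anyone below.
The shares above 0.1408 belong to Player 4 and Player 5, contributing 59 each; the remaining 8 contribute 0. Total contributed: 118.
Player 10 keeps 59 and receives 7.1 × 118 × 6/44 = 114.25 from the group guarantee fund, for a payoff of 173.25.

173.25 dollars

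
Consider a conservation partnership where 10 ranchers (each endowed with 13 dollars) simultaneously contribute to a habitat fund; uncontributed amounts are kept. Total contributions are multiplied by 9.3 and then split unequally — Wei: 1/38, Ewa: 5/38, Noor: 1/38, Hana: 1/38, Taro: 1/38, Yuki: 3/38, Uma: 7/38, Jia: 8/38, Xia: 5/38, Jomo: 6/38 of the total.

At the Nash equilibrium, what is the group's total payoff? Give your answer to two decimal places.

Player j's private return per contributed unit is 9.3 × (j's share). Contributing is weakly dominant for j when that share is at least 1/9.3 = 0.1075, and contributing 0 is dominant otherwise.
The shares above 0.1075 belong to Ewa, Uma, Jia, Xia and Jomo, contributing 13 each; the remaining 5 contribute 0. Total contributed: 65.
The habitat fund pays out 9.3 × 65 = 604.50 in total (split across the unequal shares, but the aggregate is all that matters for the group sum).
The 5 free-riders keep 13 each, adding 65. Group total = 65 + 604.50 = 669.50.

669.50 dollars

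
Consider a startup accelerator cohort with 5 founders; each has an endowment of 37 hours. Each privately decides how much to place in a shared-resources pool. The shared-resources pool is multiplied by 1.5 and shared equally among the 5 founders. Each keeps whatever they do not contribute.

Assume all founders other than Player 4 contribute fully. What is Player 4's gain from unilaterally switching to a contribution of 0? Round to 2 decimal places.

25.90 hours

Switching from a contribution of 37 to 0 lets Player 4 keep an extra 37 hours, but lowers the shared-resources pool by 37, which costs Player 4 their own share of that drop: 1.5/5 × 37 = 11.10.
Net gain = 37 − 11.10 = 25.90. The private return per contributed unit (0.3000) is below 1, so free-riding is indeed the best response regardless of what the others do.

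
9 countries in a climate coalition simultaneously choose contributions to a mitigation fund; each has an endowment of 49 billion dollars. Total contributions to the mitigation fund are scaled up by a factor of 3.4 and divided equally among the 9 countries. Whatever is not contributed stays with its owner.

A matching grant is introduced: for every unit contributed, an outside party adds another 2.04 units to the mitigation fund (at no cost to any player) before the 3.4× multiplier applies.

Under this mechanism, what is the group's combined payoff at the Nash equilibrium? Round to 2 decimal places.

4558.18 billion dollars

Under the mechanism each unit contributed yields 3.4 × 3.04 / 9 = 1.1484 back to its contributor per unit of net cost, which exceeds 1, making full contribution the dominant choice for everyone.
So the Nash equilibrium is full contribution by all 9; the group earns 3.4 × 3.04 × 441 = 4558.18.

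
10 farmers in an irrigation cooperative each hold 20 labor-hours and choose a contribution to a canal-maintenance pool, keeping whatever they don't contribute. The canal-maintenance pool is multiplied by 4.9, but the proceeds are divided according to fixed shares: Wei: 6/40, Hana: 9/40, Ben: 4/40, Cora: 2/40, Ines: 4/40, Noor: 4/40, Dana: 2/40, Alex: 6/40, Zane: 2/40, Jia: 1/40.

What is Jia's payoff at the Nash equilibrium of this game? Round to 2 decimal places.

A player with share s gets back 4.9·s per unit contributed, so full contribution is dominant for anyone with s > 1/4.9 = 0.2041 and zero contribution is dominant for anyone below.
Hana alone (share 9/40) is above the threshold, contributing 20; the remaining 9 contribute 0. Total contributed: 20.
Jia keeps 20 and receives 4.9 × 20 × 1/40 = 2.45 from the canal-maintenance pool, for a payoff of 22.45.

22.45 labor-hours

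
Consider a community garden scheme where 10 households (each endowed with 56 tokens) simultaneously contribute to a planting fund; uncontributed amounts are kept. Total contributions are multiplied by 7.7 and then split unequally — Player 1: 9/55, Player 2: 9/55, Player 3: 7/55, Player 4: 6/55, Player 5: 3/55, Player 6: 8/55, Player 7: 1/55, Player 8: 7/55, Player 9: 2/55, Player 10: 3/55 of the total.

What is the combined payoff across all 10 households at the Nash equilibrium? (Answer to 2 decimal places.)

1685.60 tokens

Player j's private return per contributed unit is 7.7 × (j's share). Contributing is weakly dominant for j when that share is at least 1/7.7 = 0.1299, and contributing 0 is dominant otherwise.
Player 1, Player 2 and Player 6 clear that bar, contributing 56 each; the remaining 7 contribute 0. Total contributed: 168.
The planting fund pays out 7.7 × 168 = 1293.60 in total (split across the unequal shares, but the aggregate is all that matters for the group sum).
The 7 free-riders keep 56 each, adding 392. Group total = 392 + 1293.60 = 1685.60.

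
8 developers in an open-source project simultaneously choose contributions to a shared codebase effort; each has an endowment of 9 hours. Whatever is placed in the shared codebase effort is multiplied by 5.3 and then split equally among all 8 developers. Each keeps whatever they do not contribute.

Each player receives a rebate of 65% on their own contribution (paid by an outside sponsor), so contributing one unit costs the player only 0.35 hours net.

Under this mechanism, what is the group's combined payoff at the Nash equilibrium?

With the mechanism, a contributed unit returns (5.3/8) / 0.35 = 1.8929 per unit of net cost to the contributor — now above 1 — so contributing fully is weakly dominant for every player.
At the Nash equilibrium everyone contributes 9. Group total payoff = 8 × (9 × 0.65 + 5.3 × 9) = 428.40.

428.40 hours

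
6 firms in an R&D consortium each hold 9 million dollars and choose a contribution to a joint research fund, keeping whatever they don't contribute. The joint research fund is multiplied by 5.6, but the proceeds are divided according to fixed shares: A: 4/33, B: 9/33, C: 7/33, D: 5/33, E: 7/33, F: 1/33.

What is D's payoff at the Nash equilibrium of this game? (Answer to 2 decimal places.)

31.91 million dollars

For player j, contributing a unit is worthwhile iff 5.6 × (j's share) ≥ 1, i.e. iff j's share is at least 0.1786.
B, C and E clear that bar, contributing 9 each; the remaining 3 contribute 0. Total contributed: 27.
D keeps 9 and receives 5.6 × 27 × 5/33 = 22.91 from the joint research fund, for a payoff of 31.91.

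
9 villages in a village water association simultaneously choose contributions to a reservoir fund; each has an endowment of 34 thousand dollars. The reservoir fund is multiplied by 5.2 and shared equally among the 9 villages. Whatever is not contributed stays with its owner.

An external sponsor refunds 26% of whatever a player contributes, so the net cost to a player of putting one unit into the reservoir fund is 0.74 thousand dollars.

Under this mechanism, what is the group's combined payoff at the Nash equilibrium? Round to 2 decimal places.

306.00 thousand dollars

With the mechanism, a contributed unit returns (5.2/9) / 0.74 = 0.7808 per unit of net cost — still below 1 — so contributing 0 remains dominant for every player.
Everyone keeps their endowment and the group total is 9 × 34 = 306.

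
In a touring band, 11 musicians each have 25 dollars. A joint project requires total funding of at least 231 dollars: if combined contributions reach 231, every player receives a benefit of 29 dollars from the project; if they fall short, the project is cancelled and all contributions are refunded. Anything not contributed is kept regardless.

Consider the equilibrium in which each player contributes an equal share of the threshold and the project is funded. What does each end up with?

33 dollars

Equal share of the threshold: 231/11 = 21.
At this profile no one gains by cutting their contribution: any cut drops the total below 231, the project is cancelled, contributions are refunded, and the deviator ends with 25, which is less than 25 − 21 + 29 = 33. Contributing more than 21 just wastes the excess. So contributing exactly 21 is a best response.
Each player's payoff: 25 − 21 + 29 = 33.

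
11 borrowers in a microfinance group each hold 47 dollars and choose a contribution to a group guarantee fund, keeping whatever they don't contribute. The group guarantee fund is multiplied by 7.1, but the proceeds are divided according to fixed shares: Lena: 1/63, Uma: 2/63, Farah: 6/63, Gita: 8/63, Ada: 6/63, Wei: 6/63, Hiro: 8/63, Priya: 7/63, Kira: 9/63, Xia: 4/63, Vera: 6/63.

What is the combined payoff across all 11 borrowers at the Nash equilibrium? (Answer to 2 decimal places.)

Each unit j contributes comes back to j as 7.1 × (j's share), so j prefers to contribute only if that share exceeds 1/7.1 = 0.1408; otherwise keeping the unit dominates.
Kira alone (share 9/63) is above the threshold, contributing 47; the remaining 10 contribute 0. Total contributed: 47.
The group guarantee fund pays out 7.1 × 47 = 333.70 in total (split across the unequal shares, but the aggregate is all that matters for the group sum).
The 10 free-riders keep 47 each, adding 470. Group total = 470 + 333.70 = 803.70.

803.70 dollars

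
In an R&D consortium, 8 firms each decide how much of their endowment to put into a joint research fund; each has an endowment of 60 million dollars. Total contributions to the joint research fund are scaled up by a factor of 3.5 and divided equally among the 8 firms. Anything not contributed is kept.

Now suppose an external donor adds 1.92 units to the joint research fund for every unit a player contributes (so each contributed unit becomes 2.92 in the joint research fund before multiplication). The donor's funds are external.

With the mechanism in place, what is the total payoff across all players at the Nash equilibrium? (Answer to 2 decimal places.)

The effective private return per unit is now 3.5 × 2.92 / 8 = 1.2775 > 1, so every player's dominant strategy flips to full contribution.
So the Nash equilibrium is full contribution by all 8; the group earns 3.5 × 2.92 × 480 = 4905.60.

4905.60 million dollars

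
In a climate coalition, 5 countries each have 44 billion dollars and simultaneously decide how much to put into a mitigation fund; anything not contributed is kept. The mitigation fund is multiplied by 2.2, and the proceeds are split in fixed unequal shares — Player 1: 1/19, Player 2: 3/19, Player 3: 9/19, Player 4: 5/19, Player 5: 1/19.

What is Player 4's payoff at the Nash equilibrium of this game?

69.47 billion dollars

Player j's private return per contributed unit is 2.2 × (j's share). Contributing is weakly dominant for j when that share is at least 1/2.2 = 0.4545, and contributing 0 is dominant otherwise.
Only Player 3 (9/19) clears that bar, contributing 44; the remaining 4 contribute 0. Total contributed: 44.
Player 4 keeps 44 and receives 2.2 × 44 × 5/19 = 25.47 from the mitigation fund, for a payoff of 69.47.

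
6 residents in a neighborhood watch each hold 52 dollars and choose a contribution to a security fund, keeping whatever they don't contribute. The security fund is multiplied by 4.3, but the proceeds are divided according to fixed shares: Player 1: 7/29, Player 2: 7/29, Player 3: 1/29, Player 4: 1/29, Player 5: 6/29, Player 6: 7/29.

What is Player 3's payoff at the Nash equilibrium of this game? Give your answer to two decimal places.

75.13 dollars

Each unit j contributes comes back to j as 4.3 × (j's share), so j prefers to contribute only if that share exceeds 1/4.3 = 0.2326; otherwise keeping the unit dominates.
Player 1, Player 2 and Player 6 are above the threshold, contributing 52 each; the remaining 3 contribute 0. Total contributed: 156.
Player 3 keeps 52 and receives 4.3 × 156 × 1/29 = 23.13 from the security fund, for a payoff of 75.13.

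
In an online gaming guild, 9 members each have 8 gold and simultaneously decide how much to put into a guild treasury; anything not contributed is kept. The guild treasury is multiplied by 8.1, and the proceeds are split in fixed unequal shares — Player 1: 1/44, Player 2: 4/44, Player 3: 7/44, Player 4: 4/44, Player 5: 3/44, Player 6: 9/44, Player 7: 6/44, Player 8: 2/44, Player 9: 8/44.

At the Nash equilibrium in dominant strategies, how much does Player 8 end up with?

19.78 gold

A player with share s gets back 8.1·s per unit contributed, so full contribution is dominant for anyone with s > 1/8.1 = 0.1235 and zero contribution is dominant for anyone below.
Player 3, Player 6, Player 7 and Player 9 are above the threshold, contributing 8 each; the remaining 5 contribute 0. Total contributed: 32.
Player 8 keeps 8 and receives 8.1 × 32 × 2/44 = 11.78 from the guild treasury, for a payoff of 19.78.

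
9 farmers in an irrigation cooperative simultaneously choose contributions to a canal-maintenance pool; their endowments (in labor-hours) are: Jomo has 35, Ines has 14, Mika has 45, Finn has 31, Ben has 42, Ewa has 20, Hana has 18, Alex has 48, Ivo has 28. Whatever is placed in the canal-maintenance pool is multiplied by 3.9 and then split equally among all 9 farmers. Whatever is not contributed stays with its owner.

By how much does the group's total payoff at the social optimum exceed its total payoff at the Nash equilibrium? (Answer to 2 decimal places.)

The private return per contributed unit is 3.9/9 = 0.4333 < 1 for every player regardless of endowment, so the Nash equilibrium is zero contribution and the group total is Σ E_j = 35 + 14 + 45 + 31 + 42 + 20 + 18 + 48 + 28 = 281.
Each contributed unit returns 3.900 to the group, so the social optimum is full contribution by everyone: group total = 3.900 × 281 = 1095.90.
Efficiency loss = (3.900 − 1) × 281 = 814.90.

814.90 labor-hours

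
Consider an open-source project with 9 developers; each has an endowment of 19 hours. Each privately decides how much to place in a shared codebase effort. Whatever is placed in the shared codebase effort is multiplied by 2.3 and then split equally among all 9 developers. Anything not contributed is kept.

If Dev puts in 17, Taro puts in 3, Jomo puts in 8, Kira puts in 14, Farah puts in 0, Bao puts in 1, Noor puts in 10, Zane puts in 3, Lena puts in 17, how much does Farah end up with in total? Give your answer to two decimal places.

37.66 hours

Total contributed: 17 + 3 + 8 + 14 + 0 + 1 + 10 + 3 + 17 = 73.
Each receives 2.3 × 73 / 9 = 18.66 from the shared codebase effort.
Farah keeps 19 − 0 = 19, so Farah's payoff is 19 + 18.66 = 37.66.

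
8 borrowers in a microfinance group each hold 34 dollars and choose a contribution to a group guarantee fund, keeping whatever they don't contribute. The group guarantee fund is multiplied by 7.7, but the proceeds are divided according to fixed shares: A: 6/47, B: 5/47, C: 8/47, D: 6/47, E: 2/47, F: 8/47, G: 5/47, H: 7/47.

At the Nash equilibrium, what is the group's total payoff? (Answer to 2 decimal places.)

955.40 dollars

For player j, contributing a unit is worthwhile iff 7.7 × (j's share) ≥ 1, i.e. iff j's share is at least 0.1299.
The shares above 0.1299 belong to C, F and H, contributing 34 each; the remaining 5 contribute 0. Total contributed: 102.
The group guarantee fund pays out 7.7 × 102 = 785.40 in total (split across the unequal shares, but the aggregate is all that matters for the group sum).
The 5 free-riders keep 34 each, adding 170. Group total = 170 + 785.40 = 955.40.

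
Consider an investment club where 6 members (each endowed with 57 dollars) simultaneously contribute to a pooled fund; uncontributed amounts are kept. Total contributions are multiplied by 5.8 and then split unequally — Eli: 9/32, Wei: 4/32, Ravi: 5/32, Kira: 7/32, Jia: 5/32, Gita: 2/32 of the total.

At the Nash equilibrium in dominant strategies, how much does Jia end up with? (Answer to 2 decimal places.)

For player j, contributing a unit is worthwhile iff 5.8 × (j's share) ≥ 1, i.e. iff j's share is at least 0.1724.
The shares above 0.1724 belong to Eli and Kira, contributing 57 each; the remaining 4 contribute 0. Total contributed: 114.
Jia keeps 57 and receives 5.8 × 114 × 5/32 = 103.31 from the pooled fund, for a payoff of 160.31.

160.31 dollars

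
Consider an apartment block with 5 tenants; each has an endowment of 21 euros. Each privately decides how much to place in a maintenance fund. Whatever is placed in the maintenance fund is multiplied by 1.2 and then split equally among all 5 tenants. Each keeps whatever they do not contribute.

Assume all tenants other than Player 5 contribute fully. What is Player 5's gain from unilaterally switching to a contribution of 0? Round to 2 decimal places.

Switching from a contribution of 21 to 0 lets Player 5 keep an extra 21 euros, but lowers the maintenance fund by 21, which costs Player 5 their own share of that drop: 1.2/5 × 21 = 5.04.
Net gain = 21 − 5.04 = 15.96. The private return per contributed unit (0.2400) is below 1, so free-riding is indeed the best response regardless of what the others do.

15.96 euros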